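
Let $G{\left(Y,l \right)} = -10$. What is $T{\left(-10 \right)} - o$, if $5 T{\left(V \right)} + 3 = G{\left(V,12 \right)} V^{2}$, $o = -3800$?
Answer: $\frac{17997}{5} \approx 3599.4$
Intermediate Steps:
$T{\left(V \right)} = - \frac{3}{5} - 2 V^{2}$ ($T{\left(V \right)} = - \frac{3}{5} + \frac{\left(-10\right) V^{2}}{5} = - \frac{3}{5} - 2 V^{2}$)
$T{\left(-10 \right)} - o = \left(- \frac{3}{5} - 2 \left(-10\right)^{2}\right) - -3800 = \left(- \frac{3}{5} - 200\right) + 3800 = - \frac{1003}{5} + 3800 = \frac{17997}{5}$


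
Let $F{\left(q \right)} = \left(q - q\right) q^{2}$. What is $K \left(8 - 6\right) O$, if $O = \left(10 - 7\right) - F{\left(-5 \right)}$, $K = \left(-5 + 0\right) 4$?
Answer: $-120$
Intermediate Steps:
$K = -20$ ($K = \left(-5\right) 4 = -20$)
$F{\left(q \right)} = 0$ ($F{\left(q \right)} = 0 q^{2} = 0$)
$O = 3$ ($O = \left(10 - 7\right) - 0 = 3 + 0 = 3$)
$K \left(8 - 6\right) O = - 20 \left(8 - 6\right) 3 = \left(-20\right) 2 \cdot 3 = \left(-40\right) 3 = -120$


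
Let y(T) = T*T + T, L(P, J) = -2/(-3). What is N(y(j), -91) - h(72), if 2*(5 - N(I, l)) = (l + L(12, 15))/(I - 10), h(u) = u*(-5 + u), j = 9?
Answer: -2312849/480 ≈ -4818.4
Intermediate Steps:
L(P, J) = ⅔ (L(P, J) = -2*(-⅓) = ⅔)
y(T) = T + T² (y(T) = T² + T = T + T²)
N(I, l) = 5 - (⅔ + l)/(2*(-10 + I)) (N(I, l) = 5 - (l + ⅔)/(2*(I - 10)) = 5 - (⅔ + l)/(2*(-10 + I)))
N(y(j), -91) - h(72) = (-302 - 3*(-91) + 30*(9*(1 + 9)))/(6*(-10 + 9*(1 + 9))) - 72*(-5 + 72) = (-302 + 273 + 30*(9*10))/(6*(-10 + 9*10)) - 72*67 = (-302 + 273 + 30*90)/(6*(-10 + 90)) - 1*4824 = (⅙)*(-302 + 273 + 2700)/80 - 4824 = (⅙)*(1/80)*2671 - 4824 = 2671/480 - 4824 = -2312849/480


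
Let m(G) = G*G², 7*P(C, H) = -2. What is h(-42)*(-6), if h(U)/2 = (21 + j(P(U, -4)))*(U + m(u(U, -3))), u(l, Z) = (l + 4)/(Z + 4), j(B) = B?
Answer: 95550360/7 ≈ 1.3650e+7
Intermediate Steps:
P(C, H) = -2/7 (P(C, H) = (⅐)*(-2) = -2/7)
u(l, Z) = (4 + l)/(4 + Z)
m(G) = G³
h(U) = 290*U/7 + 290*(4 + U)³/7 (h(U) = 2*((21 - 2/7)*(U + ((4 + U)/(4 - 3))³)) = 2*(145*(U + ((4 + U)/1)³)/7) = 2*(145*(U + (1*(4 + U))³)/7) = 2*(145*(U + (4 + U)³)/7) = 2*(145*U/7 + 145*(4 + U)³/7) = 290*U/7 + 290*(4 + U)³/7)
h(-42)*(-6) = ((290/7)*(-42) + 290*(4 - 42)³/7)*(-6) = (-1740 + (290/7)*(-38)³)*(-6) = (-1740 + (290/7)*(-54872))*(-6) = (-1740 - 15912880/7)*(-6) = -15925060/7*(-6) = 95550360/7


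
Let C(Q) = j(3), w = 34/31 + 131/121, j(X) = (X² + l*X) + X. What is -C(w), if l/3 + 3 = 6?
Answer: -39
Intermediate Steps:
l = 9 (l = -9 + 3*6 = -9 + 18 = 9)
j(X) = X² + 10*X (j(X) = (X² + 9*X) + X = X² + 10*X)
w = 8175/3751 (w = 34*(1/31) + 131*(1/121) = 34/31 + 131/121 = 8175/3751 ≈ 2.1794)
C(Q) = 39 (C(Q) = 3*(10 + 3) = 3*13 = 39)
-C(w) = -1*39 = -39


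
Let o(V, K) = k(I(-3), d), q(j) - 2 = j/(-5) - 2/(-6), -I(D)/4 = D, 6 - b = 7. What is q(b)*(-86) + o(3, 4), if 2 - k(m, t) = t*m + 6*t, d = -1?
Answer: -2968/15 ≈ -197.87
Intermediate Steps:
b = -1 (b = 6 - 1*7 = 6 - 7 = -1)
I(D) = -4*D
q(j) = 7/3 - j/5 (q(j) = 2 + (j/(-5) - 2/(-6)) = 2 + (j*(-1/5) - 2*(-1/6)) = 2 + (-j/5 + 1/3) = 2 + (1/3 - j/5) = 7/3 - j/5)
k(m, t) = 2 - 6*t - m*t (k(m, t) = 2 - (t*m + 6*t) = 2 - (m*t + 6*t) = 2 - (6*t + m*t) = 2 + (-6*t - m*t) = 2 - 6*t - m*t)
o(V, K) = 20 (o(V, K) = 2 - 6*(-1) - 1*(-4*(-3))*(-1) = 2 + 6 - 1*12*(-1) = 2 + 6 + 12 = 20)
q(b)*(-86) + o(3, 4) = (7/3 - 1/5*(-1))*(-86) + 20 = (7/3 + 1/5)*(-86) + 20 = (38/15)*(-86) + 20 = -3268/15 + 20 = -2968/15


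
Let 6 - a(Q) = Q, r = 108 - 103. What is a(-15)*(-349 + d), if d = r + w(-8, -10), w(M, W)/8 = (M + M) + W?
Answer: -11592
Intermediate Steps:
w(M, W) = 8*W + 16*M (w(M, W) = 8*((M + M) + W) = 8*(2*M + W) = 8*(W + 2*M) = 8*W + 16*M)
r = 5
d = -203 (d = 5 + (8*(-10) + 16*(-8)) = 5 + (-80 - 128) = 5 - 208 = -203)
a(Q) = 6 - Q
a(-15)*(-349 + d) = (6 - 1*(-15))*(-349 - 203) = (6 + 15)*(-552) = 21*(-552) = -11592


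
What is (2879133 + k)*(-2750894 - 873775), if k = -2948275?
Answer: 250616863998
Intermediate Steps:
(2879133 + k)*(-2750894 - 873775) = (2879133 - 2948275)*(-2750894 - 873775) = -69142*(-3624669) = 250616863998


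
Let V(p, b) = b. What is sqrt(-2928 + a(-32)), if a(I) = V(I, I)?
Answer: 4*I*sqrt(185) ≈ 54.406*I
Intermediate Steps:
a(I) = I
sqrt(-2928 + a(-32)) = sqrt(-2928 - 32) = sqrt(-2960) = 4*I*sqrt(185)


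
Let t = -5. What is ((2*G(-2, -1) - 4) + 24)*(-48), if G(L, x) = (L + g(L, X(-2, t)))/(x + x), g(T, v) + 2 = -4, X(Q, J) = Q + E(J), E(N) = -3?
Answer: -1344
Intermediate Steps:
X(Q, J) = -3 + Q (X(Q, J) = Q - 3 = -3 + Q)
g(T, v) = -6 (g(T, v) = -2 - 4 = -6)
G(L, x) = (-6 + L)/(2*x) (G(L, x) = (L - 6)/(x + x) = (-6 + L)/((2*x)) = (-6 + L)*(1/(2*x)) = (-6 + L)/(2*x))
((2*G(-2, -1) - 4) + 24)*(-48) = ((2*((½)*(-6 - 2)/(-1)) - 4) + 24)*(-48) = ((2*((½)*(-1)*(-8)) - 4) + 24)*(-48) = ((2*4 - 4) + 24)*(-48) = ((8 - 4) + 24)*(-48) = (4 + 24)*(-48) = 28*(-48) = -1344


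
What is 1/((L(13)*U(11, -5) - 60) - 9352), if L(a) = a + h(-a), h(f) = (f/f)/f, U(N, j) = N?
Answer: -13/120508 ≈ -0.00010788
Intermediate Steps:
h(f) = 1/f
L(a) = a - 1/a (L(a) = a + 1/(-a) = a - 1/a)
1/((L(13)*U(11, -5) - 60) - 9352) = 1/(((13 - 1/13)*11 - 60) - 9352) = 1/(((168/13)*11 - 60) - 9352) = 1/((1848/13 - 60) - 9352) = 1/(1068/13 - 9352) = 1/(-120508/13) = -13/120508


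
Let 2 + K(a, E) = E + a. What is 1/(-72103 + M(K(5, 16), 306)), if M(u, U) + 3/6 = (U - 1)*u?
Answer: -2/132617 ≈ -1.5081e-5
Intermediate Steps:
K(a, E) = -2 + E + a (K(a, E) = -2 + (E + a) = -2 + E + a)
M(u, U) = -1/2 + u*(-1 + U) (M(u, U) = -1/2 + (U - 1)*u = -1/2 + (-1 + U)*u = -1/2 + u*(-1 + U))
1/(-72103 + M(K(5, 16), 306)) = 1/(-72103 + (-1/2 - (-2 + 16 + 5) + 306*(-2 + 16 + 5))) = 1/(-72103 + (-1/2 - 1*19 + 306*19)) = 1/(-72103 + (-1/2 - 19 + 5814)) = 1/(-72103 + 11589/2) = 1/(-132617/2) = -2/132617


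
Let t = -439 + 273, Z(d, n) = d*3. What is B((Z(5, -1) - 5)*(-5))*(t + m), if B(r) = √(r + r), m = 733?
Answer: 5670*I ≈ 5670.0*I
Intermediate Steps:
Z(d, n) = 3*d
B(r) = √2*√r (B(r) = √(2*r) = √2*√r)
t = -166
B((Z(5, -1) - 5)*(-5))*(t + m) = (√2*√((3*5 - 5)*(-5)))*(-166 + 733) = (√2*√((15 - 5)*(-5)))*567 = (√2*√(10*(-5)))*567 = (√2*√(-50))*567 = (√2*(5*I*√2))*567 = (10*I)*567 = 5670*I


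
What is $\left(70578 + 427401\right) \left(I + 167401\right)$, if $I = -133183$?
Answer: $17039845422$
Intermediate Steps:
$\left(70578 + 427401\right) \left(I + 167401\right) = \left(70578 + 427401\right) \left(-133183 + 167401\right) = 497979 \cdot 34218 = 17039845422$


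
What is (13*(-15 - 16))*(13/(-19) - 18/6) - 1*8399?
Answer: -131371/19 ≈ -6914.3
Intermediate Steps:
(13*(-15 - 16))*(13/(-19) - 18/6) - 1*8399 = (13*(-31))*(13*(-1/19) - 18*⅙) - 8399 = -403*(-13/19 - 3) - 8399 = -403*(-70/19) - 8399 = 28210/19 - 8399 = -131371/19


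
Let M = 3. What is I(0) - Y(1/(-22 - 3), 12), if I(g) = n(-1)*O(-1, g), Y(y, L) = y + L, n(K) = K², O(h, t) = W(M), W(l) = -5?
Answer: -424/25 ≈ -16.960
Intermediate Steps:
O(h, t) = -5
Y(y, L) = L + y
I(g) = -5 (I(g) = (-1)²*(-5) = 1*(-5) = -5)
I(0) - Y(1/(-22 - 3), 12) = -5 - (12 + 1/(-22 - 3)) = -5 - (12 + 1/(-25)) = -5 - (12 - 1/25) = -5 - 1*299/25 = -5 - 299/25 = -424/25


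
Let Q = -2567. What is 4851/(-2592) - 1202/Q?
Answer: -1037437/739296 ≈ -1.4033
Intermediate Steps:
4851/(-2592) - 1202/Q = 4851/(-2592) - 1202/(-2567) = 4851*(-1/2592) - 1202*(-1/2567) = -539/288 + 1202/2567 = -1037437/739296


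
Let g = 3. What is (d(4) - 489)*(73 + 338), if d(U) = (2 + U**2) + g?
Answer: -192348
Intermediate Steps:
d(U) = 5 + U**2 (d(U) = (2 + U**2) + 3 = 5 + U**2)
(d(4) - 489)*(73 + 338) = ((5 + 4**2) - 489)*(73 + 338) = ((5 + 16) - 489)*411 = (21 - 489)*411 = -468*411 = -192348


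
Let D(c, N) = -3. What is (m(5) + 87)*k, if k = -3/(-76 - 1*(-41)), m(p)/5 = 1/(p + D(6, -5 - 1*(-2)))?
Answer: 537/70 ≈ 7.6714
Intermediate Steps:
m(p) = 5/(-3 + p) (m(p) = 5/(p - 3) = 5/(-3 + p))
k = 3/35 (k = -3/(-76 + 41) = -3/(-35) = -3*(-1/35) = 3/35 ≈ 0.085714)
(m(5) + 87)*k = (5/(-3 + 5) + 87)*(3/35) = (5/2 + 87)*(3/35) = (179/2)*(3/35) = 537/70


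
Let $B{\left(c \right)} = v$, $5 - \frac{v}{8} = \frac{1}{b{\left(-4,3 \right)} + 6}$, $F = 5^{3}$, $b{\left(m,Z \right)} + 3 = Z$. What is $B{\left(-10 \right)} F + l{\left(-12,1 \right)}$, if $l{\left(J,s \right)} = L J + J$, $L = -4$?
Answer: $\frac{14608}{3} \approx 4869.3$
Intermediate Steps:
$b{\left(m,Z \right)} = -3 + Z$
$F = 125$
$l{\left(J,s \right)} = - 3 J$ ($l{\left(J,s \right)} = - 4 J + J = - 3 J$)
$v = \frac{116}{3}$ ($v = 40 - \frac{8}{\left(-3 + 3\right) + 6} = 40 - \frac{8}{0 + 6} = 40 - \frac{8}{6} = 40 - \frac{4}{3} = \frac{116}{3} \approx 38.667$)
$B{\left(c \right)} = \frac{116}{3}$
$B{\left(-10 \right)} F + l{\left(-12,1 \right)} = \frac{116}{3} \cdot 125 - -36 = \frac{14500}{3} + 36 = \frac{14608}{3}$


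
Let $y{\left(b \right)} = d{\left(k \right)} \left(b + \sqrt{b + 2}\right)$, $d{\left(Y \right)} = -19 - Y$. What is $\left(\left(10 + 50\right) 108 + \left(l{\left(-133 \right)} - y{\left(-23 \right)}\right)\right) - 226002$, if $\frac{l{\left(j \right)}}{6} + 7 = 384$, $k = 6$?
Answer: $-217835 + 25 i \sqrt{21} \approx -2.1784 \cdot 10^{5} + 114.56 i$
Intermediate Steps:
$l{\left(j \right)} = 2262$ ($l{\left(j \right)} = -42 + 6 \cdot 384 = -42 + 2304 = 2262$)
$y{\left(b \right)} = - 25 b - 25 \sqrt{2 + b}$ ($y{\left(b \right)} = \left(-19 - 6\right) \left(b + \sqrt{b + 2}\right) = \left(-19 - 6\right) \left(b + \sqrt{2 + b}\right) = - 25 \left(b + \sqrt{2 + b}\right) = - 25 b - 25 \sqrt{2 + b}$)
$\left(\left(10 + 50\right) 108 + \left(l{\left(-133 \right)} - y{\left(-23 \right)}\right)\right) - 226002 = \left(\left(10 + 50\right) 108 - \left(-2262 + 575 - 25 \sqrt{2 - 23}\right)\right) - 226002 = \left(60 \cdot 108 + \left(2262 - \left(575 - 25 \sqrt{-21}\right)\right)\right) - 226002 = \left(6480 + \left(2262 - \left(575 - 25 i \sqrt{21}\right)\right)\right) - 226002 = \left(6480 + \left(1687 + 25 i \sqrt{21}\right)\right) - 226002 = \left(8167 + 25 i \sqrt{21}\right) - 226002 = -217835 + 25 i \sqrt{21}$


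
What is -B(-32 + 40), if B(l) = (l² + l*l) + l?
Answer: -136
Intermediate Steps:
B(l) = l + 2*l² (B(l) = (l² + l²) + l = 2*l² + l = l + 2*l²)
-B(-32 + 40) = -(-32 + 40)*(1 + 2*(-32 + 40)) = -8*(1 + 2*8) = -8*(1 + 16) = -8*17 = -1*136 = -136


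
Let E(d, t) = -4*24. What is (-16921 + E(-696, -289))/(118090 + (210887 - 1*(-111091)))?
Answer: -17017/440068 ≈ -0.038669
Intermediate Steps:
E(d, t) = -96
(-16921 + E(-696, -289))/(118090 + (210887 - 1*(-111091))) = (-16921 - 96)/(118090 + (210887 - 1*(-111091))) = -17017/(118090 + (210887 + 111091)) = -17017/(118090 + 321978) = -17017/440068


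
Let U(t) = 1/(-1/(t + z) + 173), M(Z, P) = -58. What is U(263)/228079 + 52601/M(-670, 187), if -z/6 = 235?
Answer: -1190312556019201/1312486991712 ≈ -906.91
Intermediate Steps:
z = -1410 (z = -6*235 = -1410)
U(t) = 1/(173 - 1/(-1410 + t)) (U(t) = 1/(-1/(t - 1410) + 173) = 1/(-1/(-1410 + t) + 173) = 1/(173 - 1/(-1410 + t)))
U(263)/228079 + 52601/M(-670, 187) = ((-1410 + 263)/(-243931 + 173*263))/228079 + 52601/(-58) = (-1147/(-243931 + 45499))*(1/228079) + 52601*(-1/58) = (-1147/(-198432))*(1/228079) - 52601/58 = -1/198432*(-1147)*(1/228079) - 52601/58 = (1147/198432)*(1/228079) - 52601/58 = 1147/45258172128 - 52601/58 = -1190312556019201/1312486991712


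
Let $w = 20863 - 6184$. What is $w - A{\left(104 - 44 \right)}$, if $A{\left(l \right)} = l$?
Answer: $14619$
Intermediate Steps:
$w = 14679$ ($w = 20863 - 6184 = 14679$)
$w - A{\left(104 - 44 \right)} = 14679 - \left(104 - 44\right) = 14679 - 60 = 14619$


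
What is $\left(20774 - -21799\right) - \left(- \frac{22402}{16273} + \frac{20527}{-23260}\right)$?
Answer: $\frac{16115160484931}{378509980} \approx 42575.0$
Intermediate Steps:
$\left(20774 - -21799\right) - \left(- \frac{22402}{16273} + \frac{20527}{-23260}\right) = \left(20774 + 21799\right) - \left(\left(-22402\right) \frac{1}{16273} + 20527 \left(- \frac{1}{23260}\right)\right) = 42573 - \left(- \frac{22402}{16273} - \frac{20527}{23260}\right) = 42573 - - \frac{855106391}{378509980} = 42573 + \frac{855106391}{378509980} = \frac{16115160484931}{378509980}$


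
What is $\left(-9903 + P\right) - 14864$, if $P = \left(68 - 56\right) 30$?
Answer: $-24407$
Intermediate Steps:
$P = 360$ ($P = 12 \cdot 30 = 360$)
$\left(-9903 + P\right) - 14864 = \left(-9903 + 360\right) - 14864 = -9543 - 14864 = -24407$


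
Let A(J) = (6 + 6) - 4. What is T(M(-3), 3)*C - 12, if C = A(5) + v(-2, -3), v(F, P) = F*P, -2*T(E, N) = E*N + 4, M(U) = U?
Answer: 23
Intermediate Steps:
T(E, N) = -2 - E*N/2 (T(E, N) = -(E*N + 4)/2 = -(4 + E*N)/2 = -2 - E*N/2)
A(J) = 8 (A(J) = 12 - 4 = 8)
C = 14 (C = 8 - 2*(-3) = 8 + 6 = 14)
T(M(-3), 3)*C - 12 = (-2 - 1/2*(-3)*3)*14 - 12 = (-2 + 9/2)*14 - 12 = (5/2)*14 - 12 = 35 - 12 = 23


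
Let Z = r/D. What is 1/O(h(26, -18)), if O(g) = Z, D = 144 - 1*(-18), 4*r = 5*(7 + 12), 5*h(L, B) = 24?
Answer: 648/95 ≈ 6.8211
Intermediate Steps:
h(L, B) = 24/5 (h(L, B) = (1/5)*24 = 24/5)
r = 95/4 (r = (5*(7 + 12))/4 = (5*19)/4 = (1/4)*95 = 95/4 ≈ 23.750)
D = 162 (D = 144 + 18 = 162)
Z = 95/648 (Z = (95/4)/162 = (95/4)*(1/162) = 95/648 ≈ 0.14661)
O(g) = 95/648
1/O(h(26, -18)) = 1/(95/648) = 648/95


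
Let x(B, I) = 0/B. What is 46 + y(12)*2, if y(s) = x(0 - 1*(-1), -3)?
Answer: 46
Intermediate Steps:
x(B, I) = 0
y(s) = 0
46 + y(12)*2 = 46 + 0*2 = 46 + 0 = 46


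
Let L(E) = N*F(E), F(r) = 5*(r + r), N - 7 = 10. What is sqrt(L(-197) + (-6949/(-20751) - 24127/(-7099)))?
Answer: 7*I*sqrt(14830065256695851082)/147311349 ≈ 182.99*I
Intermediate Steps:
N = 17 (N = 7 + 10 = 17)
F(r) = 10*r (F(r) = 5*(2*r) = 10*r)
L(E) = 170*E (L(E) = 17*(10*E) = 170*E)
sqrt(L(-197) + (-6949/(-20751) - 24127/(-7099))) = sqrt(170*(-197) + (-6949/(-20751) - 24127/(-7099))) = sqrt(-33490 + (-6949*(-1/20751) - 24127*(-1/7099))) = sqrt(-33490 + (6949/20751 + 24127/7099)) = sqrt(-33490 + 549990328/147311349) = sqrt(-4932907087682/147311349) = 7*I*sqrt(14830065256695851082)/147311349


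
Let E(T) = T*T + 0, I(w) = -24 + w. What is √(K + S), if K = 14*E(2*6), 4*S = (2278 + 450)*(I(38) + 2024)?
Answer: 2*√347983 ≈ 1179.8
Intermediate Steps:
E(T) = T² (E(T) = T² + 0 = T²)
S = 1389916 (S = ((2278 + 450)*((-24 + 38) + 2024))/4 = (2728*(14 + 2024))/4 = (2728*2038)/4 = (¼)*5559664 = 1389916)
K = 2016 (K = 14*(2*6)² = 14*12² = 14*144 = 2016)
√(K + S) = √(2016 + 1389916) = √1391932 = 2*√347983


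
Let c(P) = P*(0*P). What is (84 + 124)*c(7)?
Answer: 0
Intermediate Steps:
c(P) = 0 (c(P) = P*0 = 0)
(84 + 124)*c(7) = (84 + 124)*0 = 208*0 = 0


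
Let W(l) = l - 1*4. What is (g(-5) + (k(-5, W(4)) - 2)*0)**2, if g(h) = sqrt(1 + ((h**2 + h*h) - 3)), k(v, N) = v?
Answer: 48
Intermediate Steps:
W(l) = -4 + l (W(l) = l - 4 = -4 + l)
g(h) = sqrt(-2 + 2*h**2) (g(h) = sqrt(1 + ((h**2 + h**2) - 3)) = sqrt(1 + (2*h**2 - 3)) = sqrt(1 + (-3 + 2*h**2)) = sqrt(-2 + 2*h**2))
(g(-5) + (k(-5, W(4)) - 2)*0)**2 = (sqrt(-2 + 2*(-5)**2) + (-5 - 2)*0)**2 = (sqrt(-2 + 2*25) - 7*0)**2 = (sqrt(-2 + 50) + 0)**2 = (sqrt(48) + 0)**2 = (4*sqrt(3) + 0)**2 = (4*sqrt(3))**2 = 48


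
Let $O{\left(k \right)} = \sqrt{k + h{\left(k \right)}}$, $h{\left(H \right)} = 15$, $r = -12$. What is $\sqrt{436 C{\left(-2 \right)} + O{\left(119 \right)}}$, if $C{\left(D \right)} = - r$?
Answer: $\sqrt{5232 + \sqrt{134}} \approx 72.413$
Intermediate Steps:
$C{\left(D \right)} = 12$ ($C{\left(D \right)} = \left(-1\right) \left(-12\right) = 12$)
$O{\left(k \right)} = \sqrt{15 + k}$ ($O{\left(k \right)} = \sqrt{k + 15} = \sqrt{15 + k}$)
$\sqrt{436 C{\left(-2 \right)} + O{\left(119 \right)}} = \sqrt{436 \cdot 12 + \sqrt{15 + 119}} = \sqrt{5232 + \sqrt{134}}$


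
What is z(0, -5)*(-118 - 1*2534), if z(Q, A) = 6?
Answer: -15912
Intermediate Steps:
z(0, -5)*(-118 - 1*2534) = 6*(-118 - 1*2534) = 6*(-118 - 2534) = 6*(-2652) = -15912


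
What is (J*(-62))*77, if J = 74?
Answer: -353276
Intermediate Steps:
(J*(-62))*77 = (74*(-62))*77 = -4588*77 = -353276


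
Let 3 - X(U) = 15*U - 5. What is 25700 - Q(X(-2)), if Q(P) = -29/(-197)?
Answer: 5062871/197 ≈ 25700.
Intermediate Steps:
X(U) = 8 - 15*U (X(U) = 3 - (15*U - 5) = 3 - (-5 + 15*U) = 3 + (5 - 15*U) = 8 - 15*U)
Q(P) = 29/197 (Q(P) = -29*(-1/197) = 29/197)
25700 - Q(X(-2)) = 25700 - 1*29/197 = 25700 - 29/197 = 5062871/197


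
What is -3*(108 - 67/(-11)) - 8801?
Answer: -100576/11 ≈ -9143.3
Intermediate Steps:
-3*(108 - 67/(-11)) - 8801 = -3*(108 - 67*(-1/11)) - 8801 = -3*(108 + 67/11) - 8801 = -3*1255/11 - 8801 = -3765/11 - 8801 = -100576/11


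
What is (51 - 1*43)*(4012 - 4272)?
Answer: -2080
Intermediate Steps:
(51 - 1*43)*(4012 - 4272) = (51 - 43)*(-260) = 8*(-260) = -2080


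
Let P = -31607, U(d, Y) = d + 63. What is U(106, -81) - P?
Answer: 31776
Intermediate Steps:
U(d, Y) = 63 + d
U(106, -81) - P = (63 + 106) - 1*(-31607) = 169 + 31607 = 31776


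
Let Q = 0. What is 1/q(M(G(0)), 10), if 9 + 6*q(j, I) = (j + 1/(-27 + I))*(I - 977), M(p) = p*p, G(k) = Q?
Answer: 51/407 ≈ 0.12531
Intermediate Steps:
G(k) = 0
M(p) = p²
q(j, I) = -3/2 + (-977 + I)*(j + 1/(-27 + I))/6 (q(j, I) = -3/2 + ((j + 1/(-27 + I))*(I - 977))/6 = -3/2 + ((j + 1/(-27 + I))*(-977 + I))/6 = -3/2 + ((-977 + I)*(j + 1/(-27 + I)))/6 = -3/2 + (-977 + I)*(j + 1/(-27 + I))/6)
1/q(M(G(0)), 10) = 1/((-734 - 8*10 + 26379*0² + 0²*10² - 1004*10*0²)/(6*(-27 + 10))) = 1/((⅙)*(-734 - 80 + 26379*0 + 0*100 - 1004*10*0)/(-17)) = 1/((⅙)*(-1/17)*(-734 - 80 + 0 + 0 + 0)) = 1/((⅙)*(-1/17)*(-814)) = 1/(407/51) = 51/407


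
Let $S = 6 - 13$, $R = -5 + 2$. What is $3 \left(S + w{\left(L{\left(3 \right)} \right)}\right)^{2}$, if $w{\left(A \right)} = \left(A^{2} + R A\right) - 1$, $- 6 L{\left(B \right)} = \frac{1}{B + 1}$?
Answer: $\frac{20566225}{110592} \approx 185.96$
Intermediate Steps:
$R = -3$
$L{\left(B \right)} = - \frac{1}{6 \left(1 + B\right)}$ ($L{\left(B \right)} = - \frac{1}{6 \left(B + 1\right)} = - \frac{1}{6 \left(1 + B\right)}$)
$w{\left(A \right)} = -1 + A^{2} - 3 A$ ($w{\left(A \right)} = \left(A^{2} - 3 A\right) - 1 = -1 + A^{2} - 3 A$)
$S = -7$ ($S = 6 - 13 = -7$)
$3 \left(S + w{\left(L{\left(3 \right)} \right)}\right)^{2} = 3 \left(-7 - \left(1 - \frac{1}{\left(6 + 6 \cdot 3\right)^{2}} + 3 \left(-1\right) \frac{1}{6 + 6 \cdot 3}\right)\right)^{2} = 3 \left(-7 - \left(1 - \frac{1}{\left(6 + 18\right)^{2}} + 3 \left(-1\right) \frac{1}{6 + 18}\right)\right)^{2} = 3 \left(-7 - \left(1 - \frac{1}{576} + 3 \left(-1\right) \frac{1}{24}\right)\right)^{2} = 3 \left(-7 - \left(\frac{7}{8} - \frac{1}{576}\right)\right)^{2} = 3 \left(-7 + \left(-1 + \frac{1}{576} + \frac{1}{8}\right)\right)^{2} = 3 \left(-7 - \frac{503}{576}\right)^{2} = 3 \left(- \frac{4535}{576}\right)^{2} = 3 \cdot \frac{20566225}{331776} = \frac{20566225}{110592}$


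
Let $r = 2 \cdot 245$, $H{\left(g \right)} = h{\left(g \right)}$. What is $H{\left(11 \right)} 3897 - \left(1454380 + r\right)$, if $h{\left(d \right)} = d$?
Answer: $-1412003$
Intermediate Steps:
$H{\left(g \right)} = g$
$r = 490$
$H{\left(11 \right)} 3897 - \left(1454380 + r\right) = 11 \cdot 3897 - \left(1454380 + 490\right) = 42867 - 1454870 = -1412003$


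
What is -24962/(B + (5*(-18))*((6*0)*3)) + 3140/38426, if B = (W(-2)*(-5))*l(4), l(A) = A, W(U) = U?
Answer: -239766053/384260 ≈ -623.97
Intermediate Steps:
B = 40 (B = -2*(-5)*4 = 10*4 = 40)
-24962/(B + (5*(-18))*((6*0)*3)) + 3140/38426 = -24962/(40 + (5*(-18))*((6*0)*3)) + 3140/38426 = -24962/(40 - 0*3) + 3140*(1/38426) = -24962/(40 - 90*0) + 1570/19213 = -24962/(40 + 0) + 1570/19213 = -24962/40 + 1570/19213 = -24962*1/40 + 1570/19213 = -12481/20 + 1570/19213 = -239766053/384260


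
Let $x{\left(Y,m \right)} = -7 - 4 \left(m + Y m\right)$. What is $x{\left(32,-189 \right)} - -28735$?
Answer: $53676$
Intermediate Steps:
$x{\left(Y,m \right)} = -7 - 4 m - 4 Y m$ ($x{\left(Y,m \right)} = -7 - \left(4 m + 4 Y m\right) = -7 - 4 m - 4 Y m$)
$x{\left(32,-189 \right)} - -28735 = \left(-7 - -756 - 128 \left(-189\right)\right) - -28735 = \left(-7 + 756 + 24192\right) + 28735 = 24941 + 28735 = 53676$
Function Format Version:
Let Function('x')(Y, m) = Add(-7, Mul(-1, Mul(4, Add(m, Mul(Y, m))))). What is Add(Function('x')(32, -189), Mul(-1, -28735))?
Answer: 53676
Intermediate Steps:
Function('x')(Y, m) = Add(-7, Mul(-4, m), Mul(-4, Y, m)) (Function('x')(Y, m) = Add(-7, Mul(-1, Add(Mul(4, m), Mul(4, Y, m)))) = Add(-7, Add(Mul(-4, m), Mul(-4, Y, m))) = Add(-7, Mul(-4, m), Mul(-4, Y, m)))
Add(Function('x')(32, -189), Mul(-1, -28735)) = Add(Add(-7, Mul(-4, -189), Mul(-4, 32, -189)), Mul(-1, -28735)) = Add(Add(-7, 756, 24192), 28735) = Add(24941, 28735) = 53676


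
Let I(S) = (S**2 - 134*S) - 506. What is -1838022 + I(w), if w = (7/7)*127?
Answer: -1839417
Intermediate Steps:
w = 127 (w = (7*(1/7))*127 = 1*127 = 127)
I(S) = -506 + S**2 - 134*S
-1838022 + I(w) = -1838022 + (-506 + 127**2 - 134*127) = -1838022 + (-506 + 16129 - 17018) = -1838022 - 1395 = -1839417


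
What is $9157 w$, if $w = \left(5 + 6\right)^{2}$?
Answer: $1107997$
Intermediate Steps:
$w = 121$ ($w = 11^{2} = 121$)
$9157 w = 9157 \cdot 121 = 1107997$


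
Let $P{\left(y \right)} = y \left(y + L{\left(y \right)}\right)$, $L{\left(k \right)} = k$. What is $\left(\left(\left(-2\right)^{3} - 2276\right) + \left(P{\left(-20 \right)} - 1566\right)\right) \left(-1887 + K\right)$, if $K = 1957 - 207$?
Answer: $417850$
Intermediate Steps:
$K = 1750$ ($K = 1957 - 207 = 1750$)
$P{\left(y \right)} = 2 y^{2}$ ($P{\left(y \right)} = y \left(y + y\right) = y 2 y = 2 y^{2}$)
$\left(\left(\left(-2\right)^{3} - 2276\right) + \left(P{\left(-20 \right)} - 1566\right)\right) \left(-1887 + K\right) = \left(\left(\left(-2\right)^{3} - 2276\right) + \left(2 \left(-20\right)^{2} - 1566\right)\right) \left(-1887 + 1750\right) = \left(\left(-8 - 2276\right) + \left(2 \cdot 400 - 1566\right)\right) \left(-137\right) = \left(-2284 + \left(800 - 1566\right)\right) \left(-137\right) = \left(-2284 - 766\right) \left(-137\right) = \left(-3050\right) \left(-137\right) = 417850$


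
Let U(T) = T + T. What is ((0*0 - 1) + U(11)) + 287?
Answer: 308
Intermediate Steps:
U(T) = 2*T
((0*0 - 1) + U(11)) + 287 = ((0*0 - 1) + 2*11) + 287 = ((0 - 1) + 22) + 287 = (-1 + 22) + 287 = 21 + 287 = 308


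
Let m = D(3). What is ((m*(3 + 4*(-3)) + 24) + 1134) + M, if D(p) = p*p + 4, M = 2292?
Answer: 3333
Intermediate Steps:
D(p) = 4 + p² (D(p) = p² + 4 = 4 + p²)
m = 13 (m = 4 + 3² = 4 + 9 = 13)
((m*(3 + 4*(-3)) + 24) + 1134) + M = ((13*(3 + 4*(-3)) + 24) + 1134) + 2292 = ((13*(3 - 12) + 24) + 1134) + 2292 = ((13*(-9) + 24) + 1134) + 2292 = ((-117 + 24) + 1134) + 2292 = (-93 + 1134) + 2292 = 1041 + 2292 = 3333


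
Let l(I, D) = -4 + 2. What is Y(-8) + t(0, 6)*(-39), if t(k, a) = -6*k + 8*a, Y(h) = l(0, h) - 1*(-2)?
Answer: -1872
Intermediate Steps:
l(I, D) = -2
Y(h) = 0 (Y(h) = -2 - 1*(-2) = -2 + 2 = 0)
Y(-8) + t(0, 6)*(-39) = 0 + (-6*0 + 8*6)*(-39) = 0 + (0 + 48)*(-39) = 0 + 48*(-39) = 0 - 1872 = -1872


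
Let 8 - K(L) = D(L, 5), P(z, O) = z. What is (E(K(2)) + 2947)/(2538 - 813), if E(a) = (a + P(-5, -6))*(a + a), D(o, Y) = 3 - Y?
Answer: 3047/1725 ≈ 1.7664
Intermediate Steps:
K(L) = 10 (K(L) = 8 - (3 - 1*5) = 8 - (3 - 5) = 8 - 1*(-2) = 8 + 2 = 10)
E(a) = 2*a*(-5 + a) (E(a) = (a - 5)*(a + a) = (-5 + a)*(2*a) = 2*a*(-5 + a))
(E(K(2)) + 2947)/(2538 - 813) = (2*10*(-5 + 10) + 2947)/(2538 - 813) = (2*10*5 + 2947)/1725 = (100 + 2947)*(1/1725) = 3047*(1/1725) = 3047/1725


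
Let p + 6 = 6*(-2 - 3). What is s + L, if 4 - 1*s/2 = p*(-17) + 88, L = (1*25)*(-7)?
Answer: -1567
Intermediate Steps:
p = -36 (p = -6 + 6*(-2 - 3) = -6 + 6*(-5) = -6 - 30 = -36)
L = -175 (L = 25*(-7) = -175)
s = -1392 (s = 8 - 2*(-36*(-17) + 88) = 8 - 2*(612 + 88) = 8 - 2*700 = 8 - 1400 = -1392)
s + L = -1392 - 175 = -1567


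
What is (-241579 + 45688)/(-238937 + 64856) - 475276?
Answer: -27578775155/58027 ≈ -4.7528e+5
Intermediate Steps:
(-241579 + 45688)/(-238937 + 64856) - 475276 = -195891/(-174081) - 475276 = -195891*(-1/174081) - 475276 = 65297/58027 - 475276 = -27578775155/58027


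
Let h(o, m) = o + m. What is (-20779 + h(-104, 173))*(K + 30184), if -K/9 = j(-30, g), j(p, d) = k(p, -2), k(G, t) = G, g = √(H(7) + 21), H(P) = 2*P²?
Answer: -630702340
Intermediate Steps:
h(o, m) = m + o
g = √119 (g = √(2*7² + 21) = √(2*49 + 21) = √(98 + 21) = √119 ≈ 10.909)
j(p, d) = p
K = 270 (K = -9*(-30) = 270)
(-20779 + h(-104, 173))*(K + 30184) = (-20779 + (173 - 104))*(270 + 30184) = (-20779 + 69)*30454 = -20710*30454 = -630702340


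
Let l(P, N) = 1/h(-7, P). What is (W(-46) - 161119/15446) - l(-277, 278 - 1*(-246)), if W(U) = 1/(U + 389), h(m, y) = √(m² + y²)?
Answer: -55248371/5297978 - √76778/76778 ≈ -10.432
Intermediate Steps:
W(U) = 1/(389 + U)
l(P, N) = (49 + P²)^(-½) (l(P, N) = 1/(√((-7)² + P²)) = 1/(√(49 + P²)) = (49 + P²)^(-½))
(W(-46) - 161119/15446) - l(-277, 278 - 1*(-246)) = (1/(389 - 46) - 161119/15446) - 1/√(49 + (-277)²) = (1/343 - 161119*1/15446) - 1/√(49 + 76729) = (1/343 - 161119/15446) - 1/√76778 = -55248371/5297978 - √76778/76778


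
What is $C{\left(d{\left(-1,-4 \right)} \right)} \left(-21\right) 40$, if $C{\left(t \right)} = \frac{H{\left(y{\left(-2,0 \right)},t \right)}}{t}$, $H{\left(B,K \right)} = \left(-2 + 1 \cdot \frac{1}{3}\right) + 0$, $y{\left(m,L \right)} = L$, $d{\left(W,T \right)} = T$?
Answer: $-350$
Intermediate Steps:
$H{\left(B,K \right)} = - \frac{5}{3}$ ($H{\left(B,K \right)} = \left(-2 + 1 \cdot \frac{1}{3}\right) + 0 = \left(-2 + \frac{1}{3}\right) + 0 = - \frac{5}{3} + 0 = - \frac{5}{3}$)
$C{\left(t \right)} = - \frac{5}{3 t}$
$C{\left(d{\left(-1,-4 \right)} \right)} \left(-21\right) 40 = - \frac{5}{3 \left(-4\right)} \left(-21\right) 40 = \left(- \frac{5}{3}\right) \left(- \frac{1}{4}\right) \left(-21\right) 40 = \frac{5}{12} \left(-21\right) 40 = \left(- \frac{35}{4}\right) 40 = -350$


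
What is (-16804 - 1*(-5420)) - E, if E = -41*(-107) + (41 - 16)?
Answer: -15796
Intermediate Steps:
E = 4412 (E = 4387 + 25 = 4412)
(-16804 - 1*(-5420)) - E = (-16804 - 1*(-5420)) - 1*4412 = (-16804 + 5420) - 4412 = -11384 - 4412 = -15796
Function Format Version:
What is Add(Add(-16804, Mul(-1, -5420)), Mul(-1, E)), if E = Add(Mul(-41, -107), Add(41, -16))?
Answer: -15796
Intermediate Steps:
E = 4412 (E = Add(4387, 25) = 4412)
Add(Add(-16804, Mul(-1, -5420)), Mul(-1, E)) = Add(Add(-16804, Mul(-1, -5420)), Mul(-1, 4412)) = Add(Add(-16804, 5420), -4412) = Add(-11384, -4412) = -15796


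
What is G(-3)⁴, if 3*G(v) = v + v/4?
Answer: 625/256 ≈ 2.4414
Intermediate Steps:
G(v) = 5*v/12 (G(v) = (v + v/4)/3 = (5*v/4)/3 = 5*v/12)
G(-3)⁴ = ((5/12)*(-3))⁴ = (-5/4)⁴ = 625/256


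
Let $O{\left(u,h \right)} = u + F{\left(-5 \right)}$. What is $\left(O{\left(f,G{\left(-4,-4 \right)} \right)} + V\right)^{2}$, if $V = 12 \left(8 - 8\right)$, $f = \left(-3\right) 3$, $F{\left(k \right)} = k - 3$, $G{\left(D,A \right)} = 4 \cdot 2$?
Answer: $289$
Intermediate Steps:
$G{\left(D,A \right)} = 8$
$F{\left(k \right)} = -3 + k$
$f = -9$
$O{\left(u,h \right)} = -8 + u$ ($O{\left(u,h \right)} = u - 8 = -8 + u$)
$V = 0$ ($V = 12 \cdot 0 = 0$)
$\left(O{\left(f,G{\left(-4,-4 \right)} \right)} + V\right)^{2} = \left(\left(-8 - 9\right) + 0\right)^{2} = \left(-17 + 0\right)^{2} = \left(-17\right)^{2} = 289$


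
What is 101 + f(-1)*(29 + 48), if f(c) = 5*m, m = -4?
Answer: -1439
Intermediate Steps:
f(c) = -20 (f(c) = 5*(-4) = -20)
101 + f(-1)*(29 + 48) = 101 - 20*(29 + 48) = 101 - 20*77 = 101 - 1540 = -1439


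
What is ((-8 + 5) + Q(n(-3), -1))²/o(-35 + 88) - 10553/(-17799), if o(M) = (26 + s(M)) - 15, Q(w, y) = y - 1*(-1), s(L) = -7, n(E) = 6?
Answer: 202403/71196 ≈ 2.8429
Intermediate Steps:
Q(w, y) = 1 + y (Q(w, y) = y + 1 = 1 + y)
o(M) = 4 (o(M) = (26 - 7) - 15 = 19 - 15 = 4)
((-8 + 5) + Q(n(-3), -1))²/o(-35 + 88) - 10553/(-17799) = ((-8 + 5) + (1 - 1))²/4 - 10553/(-17799) = (-3 + 0)²*(¼) - 10553*(-1/17799) = (-3)²*(¼) + 10553/17799 = 9*(¼) + 10553/17799 = 9/4 + 10553/17799 = 202403/71196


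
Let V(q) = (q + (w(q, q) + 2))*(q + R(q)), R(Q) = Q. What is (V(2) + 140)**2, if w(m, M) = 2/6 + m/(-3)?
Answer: 215296/9 ≈ 23922.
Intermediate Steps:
w(m, M) = 1/3 - m/3 (w(m, M) = 2*(1/6) + m*(-1/3) = 1/3 - m/3)
V(q) = 2*q*(7/3 + 2*q/3) (V(q) = (q + ((1/3 - q/3) + 2))*(q + q) = (q + (7/3 - q/3))*(2*q) = (7/3 + 2*q/3)*(2*q) = 2*q*(7/3 + 2*q/3))
(V(2) + 140)**2 = ((2/3)*2*(7 + 2*2) + 140)**2 = ((2/3)*2*(7 + 4) + 140)**2 = ((2/3)*2*11 + 140)**2 = (44/3 + 140)**2 = (464/3)**2 = 215296/9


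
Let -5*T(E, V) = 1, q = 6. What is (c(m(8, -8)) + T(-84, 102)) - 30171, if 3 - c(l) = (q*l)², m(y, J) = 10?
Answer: -168841/5 ≈ -33768.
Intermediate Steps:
T(E, V) = -⅕ (T(E, V) = -⅕*1 = -⅕)
c(l) = 3 - 36*l² (c(l) = 3 - (6*l)² = 3 - 36*l²)
(c(m(8, -8)) + T(-84, 102)) - 30171 = ((3 - 36*10²) - ⅕) - 30171 = ((3 - 36*100) - ⅕) - 30171 = ((3 - 3600) - ⅕) - 30171 = (-3597 - ⅕) - 30171 = -17986/5 - 30171 = -168841/5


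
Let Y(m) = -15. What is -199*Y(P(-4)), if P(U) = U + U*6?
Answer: 2985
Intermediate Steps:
P(U) = 7*U (P(U) = U + 6*U = 7*U)
-199*Y(P(-4)) = -199*(-15) = 2985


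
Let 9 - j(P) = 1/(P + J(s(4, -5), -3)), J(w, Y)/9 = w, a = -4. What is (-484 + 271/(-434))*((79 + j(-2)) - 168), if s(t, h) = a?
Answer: 639183753/16492 ≈ 38757.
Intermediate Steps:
s(t, h) = -4
J(w, Y) = 9*w
j(P) = 9 - 1/(-36 + P) (j(P) = 9 - 1/(P + 9*(-4)) = 9 - 1/(P - 36) = 9 - 1/(-36 + P))
(-484 + 271/(-434))*((79 + j(-2)) - 168) = (-484 + 271/(-434))*((79 + (-325 + 9*(-2))/(-36 - 2)) - 168) = (-484 + 271*(-1/434))*((79 + (-325 - 18)/(-38)) - 168) = (-484 - 271/434)*((79 - 1/38*(-343)) - 168) = -210327*((79 + 343/38) - 168)/434 = -210327*(3345/38 - 168)/434 = -210327/434*(-3039/38) = 639183753/16492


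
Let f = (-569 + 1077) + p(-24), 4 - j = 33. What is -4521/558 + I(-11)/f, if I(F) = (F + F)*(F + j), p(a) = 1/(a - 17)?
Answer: -24675409/3873822 ≈ -6.3698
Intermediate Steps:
j = -29 (j = 4 - 1*33 = 4 - 33 = -29)
p(a) = 1/(-17 + a)
f = 20827/41 (f = (-569 + 1077) + 1/(-17 - 24) = 508 + 1/(-41) = 508 - 1/41 = 20827/41 ≈ 507.98)
I(F) = 2*F*(-29 + F) (I(F) = (F + F)*(F - 29) = (2*F)*(-29 + F) = 2*F*(-29 + F))
-4521/558 + I(-11)/f = -4521/558 + (2*(-11)*(-29 - 11))/(20827/41) = -4521*1/558 + (2*(-11)*(-40))*(41/20827) = -1507/186 + 880*(41/20827) = -1507/186 + 36080/20827 = -24675409/3873822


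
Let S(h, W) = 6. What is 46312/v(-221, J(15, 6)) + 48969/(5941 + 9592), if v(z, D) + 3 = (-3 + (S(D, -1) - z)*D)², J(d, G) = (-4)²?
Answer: 322811683759/102281993527 ≈ 3.1561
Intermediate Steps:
J(d, G) = 16
v(z, D) = -3 + (-3 + D*(6 - z))² (v(z, D) = -3 + (-3 + (6 - z)*D)² = -3 + (-3 + D*(6 - z))²)
46312/v(-221, J(15, 6)) + 48969/(5941 + 9592) = 46312/(-3 + (3 - 6*16 + 16*(-221))²) + 48969/(5941 + 9592) = 46312/(-3 + (3 - 96 - 3536)²) + 48969/15533 = 46312/(-3 + (-3629)²) + 48969*(1/15533) = 46312/(-3 + 13169641) + 48969/15533 = 46312/13169638 + 48969/15533 = 46312*(1/13169638) + 48969/15533 = 23156/6584819 + 48969/15533 = 322811683759/102281993527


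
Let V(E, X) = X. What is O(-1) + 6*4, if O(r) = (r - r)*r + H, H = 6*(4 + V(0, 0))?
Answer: 48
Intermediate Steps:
H = 24 (H = 6*(4 + 0) = 6*4 = 24)
O(r) = 24 (O(r) = (r - r)*r + 24 = 0*r + 24 = 0 + 24 = 24)
O(-1) + 6*4 = 24 + 6*4 = 24 + 24 = 48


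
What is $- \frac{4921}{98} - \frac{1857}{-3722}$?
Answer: $- \frac{647642}{13027} \approx -49.715$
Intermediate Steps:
$- \frac{4921}{98} - \frac{1857}{-3722} = \left(-4921\right) \frac{1}{98} - - \frac{1857}{3722} = - \frac{703}{14} + \frac{1857}{3722} = - \frac{647642}{13027}$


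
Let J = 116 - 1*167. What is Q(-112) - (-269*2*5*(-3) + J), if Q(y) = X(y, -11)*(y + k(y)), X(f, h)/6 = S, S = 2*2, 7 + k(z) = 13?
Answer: -10563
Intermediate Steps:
k(z) = 6 (k(z) = -7 + 13 = 6)
S = 4
X(f, h) = 24 (X(f, h) = 6*4 = 24)
Q(y) = 144 + 24*y (Q(y) = 24*(y + 6) = 24*(6 + y) = 144 + 24*y)
J = -51 (J = 116 - 167 = -51)
Q(-112) - (-269*2*5*(-3) + J) = (144 + 24*(-112)) - (-269*2*5*(-3) - 51) = (144 - 2688) - (-2690*(-3) - 51) = -2544 - (-269*(-30) - 51) = -2544 - (8070 - 51) = -2544 - 1*8019 = -2544 - 8019 = -10563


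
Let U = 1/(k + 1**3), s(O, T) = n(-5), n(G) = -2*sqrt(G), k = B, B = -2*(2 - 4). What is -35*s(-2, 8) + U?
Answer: 1/5 + 70*I*sqrt(5) ≈ 0.2 + 156.52*I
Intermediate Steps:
B = 4 (B = -2*(-2) = 4)
k = 4
s(O, T) = -2*I*sqrt(5)
U = 1/5 (U = 1/(4 + 1**3) = 1/(4 + 1) = 1/5 ≈ 0.20000)
-35*s(-2, 8) + U = -(-70)*I*sqrt(5) + 1/5 = 70*I*sqrt(5) + 1/5 = 1/5 + 70*I*sqrt(5)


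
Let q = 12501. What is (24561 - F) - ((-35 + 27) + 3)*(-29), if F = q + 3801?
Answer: 8114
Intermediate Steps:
F = 16302 (F = 12501 + 3801 = 16302)
(24561 - F) - ((-35 + 27) + 3)*(-29) = (24561 - 1*16302) - ((-35 + 27) + 3)*(-29) = (24561 - 16302) - (-8 + 3)*(-29) = 8259 - (-5)*(-29) = 8259 - 1*145 = 8259 - 145 = 8114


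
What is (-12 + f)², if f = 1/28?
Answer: 112225/784 ≈ 143.14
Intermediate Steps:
f = 1/28 ≈ 0.035714
(-12 + f)² = (-12 + 1/28)² = (-335/28)² = 112225/784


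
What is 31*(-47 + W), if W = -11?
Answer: -1798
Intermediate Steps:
31*(-47 + W) = 31*(-47 - 11) = 31*(-58) = -1798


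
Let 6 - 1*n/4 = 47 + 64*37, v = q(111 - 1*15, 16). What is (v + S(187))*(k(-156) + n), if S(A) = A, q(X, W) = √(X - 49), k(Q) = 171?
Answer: -1769955 - 9465*√47 ≈ -1.8348e+6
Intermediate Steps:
q(X, W) = √(-49 + X)
v = √47 (v = √(-49 + (111 - 1*15)) = √(-49 + (111 - 15)) = √(-49 + 96) = √47 ≈ 6.8557)
n = -9636 (n = 24 - 4*(47 + 64*37) = 24 - 4*(47 + 2368) = 24 - 4*2415 = 24 - 9660 = -9636)
(v + S(187))*(k(-156) + n) = (√47 + 187)*(171 - 9636) = (187 + √47)*(-9465) = -1769955 - 9465*√47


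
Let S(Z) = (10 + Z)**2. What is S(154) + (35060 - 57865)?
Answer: 4091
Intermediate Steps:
S(154) + (35060 - 57865) = (10 + 154)**2 + (35060 - 57865) = 164**2 - 22805 = 26896 - 22805 = 4091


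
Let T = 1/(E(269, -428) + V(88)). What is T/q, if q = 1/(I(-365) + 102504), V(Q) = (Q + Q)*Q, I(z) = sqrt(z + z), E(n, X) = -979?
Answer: 102504/14509 + I*sqrt(730)/14509 ≈ 7.0649 + 0.0018622*I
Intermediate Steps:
I(z) = sqrt(2)*sqrt(z) (I(z) = sqrt(2*z) = sqrt(2)*sqrt(z))
V(Q) = 2*Q**2 (V(Q) = (2*Q)*Q = 2*Q**2)
T = 1/14509 (T = 1/(-979 + 2*88**2) = 1/(-979 + 2*7744) = 1/(-979 + 15488) = 1/14509 ≈ 6.8923e-5)
q = 1/(102504 + I*sqrt(730)) (q = 1/(sqrt(2)*sqrt(-365) + 102504) = 1/(sqrt(2)*(I*sqrt(365)) + 102504) = 1/(I*sqrt(730) + 102504) = 1/(102504 + I*sqrt(730)) ≈ 9.7557e-6 - 2.57e-9*I)
T/q = 1/(14509*(51252/5253535373 - I*sqrt(730)/10507070746))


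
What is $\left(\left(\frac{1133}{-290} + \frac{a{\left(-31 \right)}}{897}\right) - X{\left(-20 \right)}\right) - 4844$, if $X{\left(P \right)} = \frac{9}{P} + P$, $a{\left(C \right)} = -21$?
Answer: $- \frac{167436327}{34684} \approx -4827.5$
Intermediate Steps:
$X{\left(P \right)} = P + \frac{9}{P}$
$\left(\left(\frac{1133}{-290} + \frac{a{\left(-31 \right)}}{897}\right) - X{\left(-20 \right)}\right) - 4844 = \left(\left(\frac{1133}{-290} - \frac{21}{897}\right) - \left(-20 + \frac{9}{-20}\right)\right) - 4844 = \left(\left(1133 \left(- \frac{1}{290}\right) - \frac{7}{299}\right) - \left(-20 + 9 \left(- \frac{1}{20}\right)\right)\right) - 4844 = \left(\left(- \frac{1133}{290} - \frac{7}{299}\right) - \left(-20 - \frac{9}{20}\right)\right) - 4844 = \left(- \frac{340797}{86710} - - \frac{409}{20}\right) - 4844 = \left(- \frac{340797}{86710} + \frac{409}{20}\right) - 4844 = \frac{572969}{34684} - 4844 = - \frac{167436327}{34684}$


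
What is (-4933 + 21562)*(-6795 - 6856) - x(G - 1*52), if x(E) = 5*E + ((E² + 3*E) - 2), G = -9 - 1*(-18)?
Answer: -227003982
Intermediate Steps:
G = 9 (G = -9 + 18 = 9)
x(E) = -2 + E² + 8*E (x(E) = 5*E + (-2 + E² + 3*E) = -2 + E² + 8*E)
(-4933 + 21562)*(-6795 - 6856) - x(G - 1*52) = (-4933 + 21562)*(-6795 - 6856) - (-2 + (9 - 1*52)² + 8*(9 - 1*52)) = 16629*(-13651) - (-2 + (9 - 52)² + 8*(9 - 52)) = -227002479 - (-2 + (-43)² + 8*(-43)) = -227002479 - (-2 + 1849 - 344) = -227002479 - 1*1503 = -227002479 - 1503 = -227003982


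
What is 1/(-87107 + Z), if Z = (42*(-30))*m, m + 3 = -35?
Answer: -1/39227 ≈ -2.5493e-5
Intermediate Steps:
m = -38 (m = -3 - 35 = -38)
Z = 47880 (Z = (42*(-30))*(-38) = -1260*(-38) = 47880)
1/(-87107 + Z) = 1/(-87107 + 47880) = 1/(-39227) = -1/39227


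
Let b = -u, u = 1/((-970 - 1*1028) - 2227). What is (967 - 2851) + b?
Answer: -7959899/4225 ≈ -1884.0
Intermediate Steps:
u = -1/4225 (u = 1/((-970 - 1028) - 2227) = 1/(-1998 - 2227) = 1/(-4225) = -1/4225 ≈ -0.00023669)
b = 1/4225 (b = -1*(-1/4225) = 1/4225 ≈ 0.00023669)
(967 - 2851) + b = (967 - 2851) + 1/4225 = -1884 + 1/4225 = -7959899/4225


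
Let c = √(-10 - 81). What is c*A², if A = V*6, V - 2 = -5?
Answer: 324*I*√91 ≈ 3090.8*I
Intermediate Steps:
V = -3 (V = 2 - 5 = -3)
A = -18 (A = -3*6 = -18)
c = I*√91 (c = √(-91) = I*√91 ≈ 9.5394*I)
c*A² = (I*√91)*(-18)² = (I*√91)*324 = 324*I*√91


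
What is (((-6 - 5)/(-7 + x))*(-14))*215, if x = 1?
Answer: -16555/3 ≈ -5518.3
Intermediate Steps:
(((-6 - 5)/(-7 + x))*(-14))*215 = (((-6 - 5)/(-7 + 1))*(-14))*215 = (-11/(-6)*(-14))*215 = (-11*(-⅙)*(-14))*215 = ((11/6)*(-14))*215 = -77/3*215 = -16555/3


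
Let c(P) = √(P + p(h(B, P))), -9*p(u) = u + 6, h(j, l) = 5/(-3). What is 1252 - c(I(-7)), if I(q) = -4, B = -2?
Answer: 1252 - 11*I*√3/9 ≈ 1252.0 - 2.117*I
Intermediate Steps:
h(j, l) = -5/3 (h(j, l) = 5*(-⅓) = -5/3)
p(u) = -⅔ - u/9 (p(u) = -(u + 6)/9 = -(6 + u)/9 = -⅔ - u/9)
c(P) = √(-13/27 + P) (c(P) = √(P + (-⅔ - ⅑*(-5/3))) = √(P + (-⅔ + 5/27)) = √(P - 13/27) = √(-13/27 + P))
1252 - c(I(-7)) = 1252 - √(-39 + 81*(-4))/9 = 1252 - √(-39 - 324)/9 = 1252 - √(-363)/9 = 1252 - 11*I*√3/9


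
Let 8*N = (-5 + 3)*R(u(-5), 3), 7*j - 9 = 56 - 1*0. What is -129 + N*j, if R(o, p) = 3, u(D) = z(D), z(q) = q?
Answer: -3807/28 ≈ -135.96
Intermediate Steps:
u(D) = D
j = 65/7 (j = 9/7 + (56 - 1*0)/7 = 9/7 + (56 + 0)/7 = 9/7 + (⅐)*56 = 9/7 + 8 = 65/7 ≈ 9.2857)
N = -¾ (N = ((-5 + 3)*3)/8 = (-2*3)/8 = (⅛)*(-6) = -¾ ≈ -0.75000)
-129 + N*j = -129 - ¾*65/7 = -129 - 195/28 = -3807/28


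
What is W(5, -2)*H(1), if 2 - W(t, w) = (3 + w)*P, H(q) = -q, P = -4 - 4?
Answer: -10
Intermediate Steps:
P = -8
W(t, w) = 26 + 8*w (W(t, w) = 2 - (3 + w)*(-8) = 2 - (-24 - 8*w) = 2 + (24 + 8*w) = 26 + 8*w)
W(5, -2)*H(1) = (26 + 8*(-2))*(-1*1) = (26 - 16)*(-1) = 10*(-1) = -10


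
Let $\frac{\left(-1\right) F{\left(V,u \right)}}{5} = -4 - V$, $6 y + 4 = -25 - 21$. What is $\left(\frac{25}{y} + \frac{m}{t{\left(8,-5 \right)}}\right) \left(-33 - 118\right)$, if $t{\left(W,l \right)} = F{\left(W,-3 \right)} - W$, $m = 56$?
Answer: $\frac{3775}{13} \approx 290.38$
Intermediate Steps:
$y = - \frac{25}{3}$ ($y = - \frac{2}{3} + \frac{-25 - 21}{6} = - \frac{2}{3} + \frac{1}{6} \left(-46\right) = - \frac{2}{3} - \frac{23}{3} = - \frac{25}{3} \approx -8.3333$)
$F{\left(V,u \right)} = 20 + 5 V$ ($F{\left(V,u \right)} = - 5 \left(-4 - V\right) = 20 + 5 V$)
$t{\left(W,l \right)} = 20 + 4 W$ ($t{\left(W,l \right)} = \left(20 + 5 W\right) - W = 20 + 4 W$)
$\left(\frac{25}{y} + \frac{m}{t{\left(8,-5 \right)}}\right) \left(-33 - 118\right) = \left(\frac{25}{- \frac{25}{3}} + \frac{56}{20 + 4 \cdot 8}\right) \left(-33 - 118\right) = \left(25 \left(- \frac{3}{25}\right) + \frac{56}{20 + 32}\right) \left(-151\right) = \left(-3 + \frac{56}{52}\right) \left(-151\right) = \left(-3 + 56 \cdot \frac{1}{52}\right) \left(-151\right) = \left(-3 + \frac{14}{13}\right) \left(-151\right) = \left(- \frac{25}{13}\right) \left(-151\right) = \frac{3775}{13}$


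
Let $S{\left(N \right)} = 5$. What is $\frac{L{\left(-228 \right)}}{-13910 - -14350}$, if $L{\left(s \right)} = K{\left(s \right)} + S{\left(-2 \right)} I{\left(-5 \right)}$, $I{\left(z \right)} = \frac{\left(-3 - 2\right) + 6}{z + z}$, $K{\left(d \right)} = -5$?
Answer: $- \frac{1}{80} \approx -0.0125$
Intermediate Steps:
$I{\left(z \right)} = \frac{1}{2 z}$ ($I{\left(z \right)} = \frac{-5 + 6}{2 z} = 1 \frac{1}{2 z} = \frac{1}{2 z}$)
$L{\left(s \right)} = - \frac{11}{2}$ ($L{\left(s \right)} = -5 + 5 \frac{1}{2 \left(-5\right)} = -5 + 5 \cdot \frac{1}{2} \left(- \frac{1}{5}\right) = -5 + 5 \left(- \frac{1}{10}\right) = -5 - \frac{1}{2} = - \frac{11}{2}$)
$\frac{L{\left(-228 \right)}}{-13910 - -14350} = - \frac{11}{2 \left(-13910 - -14350\right)} = - \frac{11}{2 \left(-13910 + 14350\right)} = - \frac{11}{2 \cdot 440} = \left(- \frac{11}{2}\right) \frac{1}{440} = - \frac{1}{80}$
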